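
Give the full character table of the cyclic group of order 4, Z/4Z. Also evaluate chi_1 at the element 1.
Character table of Z/4Z (irreps indexed chi_0,...,chi_3 with chi_k(m) = zeta_4^(k*m), zeta_4 = exp(2*pi*i/4)):
  irrep \ class  {0} (size 1)  {1} (size 1)  {2} (size 1)  {3} (size 1)
  chi_0          1             1             1             1           
  chi_1          1             I             -1            -I          
  chi_2          1             -1            1             -1          
  chi_3          1             -I            -1            I           

Spot check: chi_1(1) = zeta_4^(1*1) = zeta_4^1 = I.

Derivation: Z/4Z is abelian, so all 4 irreducible complex representations are 1-dimensional. They are given by chi_k(m) = zeta_4^(k*m) for k = 0,...,3. Row orthogonality: sum_m chi_k(m) conj(chi_l(m)) = 4 * [k = l].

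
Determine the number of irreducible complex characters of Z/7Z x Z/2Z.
14

Solution. The number of irreducible complex representations of a finite group equals its number of conjugacy classes. Z/7Z x Z/2Z is abelian of order 14, so every element is its own conjugacy class: 14 classes, so Z/7Z x Z/2Z (order 14) has exactly 14 irreducible complex representations.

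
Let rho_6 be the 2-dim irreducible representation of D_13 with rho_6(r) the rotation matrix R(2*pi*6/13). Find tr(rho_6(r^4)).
chi_{rho_6}(r^4) = 2*cos(2*pi*6*4/13) = 2*cos(4*pi/13)

Derivation: rho_6(r^4) is rotation by angle 2*pi*6*4/13, whose trace is 2*cos(2*pi*6*4/13) = 2*cos(4*pi/13).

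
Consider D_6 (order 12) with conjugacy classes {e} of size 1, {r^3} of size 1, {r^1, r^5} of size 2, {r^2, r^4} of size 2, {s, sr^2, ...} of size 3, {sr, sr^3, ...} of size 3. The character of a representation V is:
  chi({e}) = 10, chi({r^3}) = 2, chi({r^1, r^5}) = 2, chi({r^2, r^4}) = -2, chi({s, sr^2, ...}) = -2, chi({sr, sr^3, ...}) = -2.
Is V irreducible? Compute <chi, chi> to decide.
Not irreducible (reducible): <chi, chi> = 12 > 1.

Details: <chi, chi> = (1/|G|) sum_C |C| * |chi(C)|^2 = (1/12)[1*|10|^2 + 1*|2|^2 + 2*|2|^2 + 2*|-2|^2 + 3*|-2|^2 + 3*|-2|^2]
  = (1/12)[(100) + (4) + (8) + (8) + (12) + (12)] = 144/12 = 12.
A character is irreducible iff <chi, chi> = 1, so this representation is reducible.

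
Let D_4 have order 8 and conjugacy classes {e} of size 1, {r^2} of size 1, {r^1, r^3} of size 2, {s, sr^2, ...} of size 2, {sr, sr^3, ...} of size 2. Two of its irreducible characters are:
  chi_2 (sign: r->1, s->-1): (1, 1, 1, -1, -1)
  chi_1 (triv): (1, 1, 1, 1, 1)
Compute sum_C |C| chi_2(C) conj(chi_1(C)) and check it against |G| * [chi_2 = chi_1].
Sum = 0; so <chi_2, chi_1> = 0 (distinct irreducibles are orthogonal).

Why: Compute term by term over conjugacy classes (|C| * chi_2(C) * conj(chi_1(C))):
  1*(1)*conj(1) + 1*(1)*conj(1) + 2*(1)*conj(1) + 2*(-1)*conj(1) + 2*(-1)*conj(1)
  = (1) + (1) + (2) + (-2) + (-2)
  = 0.
Dividing by |G| = 8 gives 0/8 = 0, matching the row-orthogonality relation <chi_2, chi_1> = [chi_2 = chi_1].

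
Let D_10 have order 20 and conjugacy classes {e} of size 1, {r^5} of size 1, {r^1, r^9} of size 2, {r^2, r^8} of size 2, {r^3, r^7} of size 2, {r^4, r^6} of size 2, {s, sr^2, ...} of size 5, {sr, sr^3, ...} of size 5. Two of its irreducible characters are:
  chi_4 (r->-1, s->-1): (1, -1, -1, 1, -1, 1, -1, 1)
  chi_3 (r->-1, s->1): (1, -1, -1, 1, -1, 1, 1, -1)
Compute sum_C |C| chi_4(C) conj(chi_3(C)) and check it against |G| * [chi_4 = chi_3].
Sum = 0; so <chi_4, chi_3> = 0 (distinct irreducibles are orthogonal).

Why: Compute term by term over conjugacy classes (|C| * chi_4(C) * conj(chi_3(C))):
  1*(1)*conj(1) + 1*(-1)*conj(-1) + 2*(-1)*conj(-1) + 2*(1)*conj(1) + 2*(-1)*conj(-1) + 2*(1)*conj(1) + 5*(-1)*conj(1) + 5*(1)*conj(-1)
  = (1) + (1) + (2) + (2) + (2) + (2) + (-5) + (-5)
  = 0.
Dividing by |G| = 20 gives 0/20 = 0, matching the row-orthogonality relation <chi_4, chi_3> = [chi_4 = chi_3].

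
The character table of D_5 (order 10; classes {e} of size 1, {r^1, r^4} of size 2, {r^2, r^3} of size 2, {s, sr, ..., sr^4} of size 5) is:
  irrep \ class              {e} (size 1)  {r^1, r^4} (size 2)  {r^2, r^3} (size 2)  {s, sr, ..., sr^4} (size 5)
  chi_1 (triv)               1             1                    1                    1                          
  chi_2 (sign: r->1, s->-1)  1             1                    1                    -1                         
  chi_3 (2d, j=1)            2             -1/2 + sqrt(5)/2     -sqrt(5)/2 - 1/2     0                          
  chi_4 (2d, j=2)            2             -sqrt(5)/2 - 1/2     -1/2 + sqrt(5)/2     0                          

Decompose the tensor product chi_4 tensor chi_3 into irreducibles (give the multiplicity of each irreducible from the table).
chi_4 tensor chi_3 = chi_3 + chi_4 (all other irreducibles have multiplicity 0).

Explanation: The character of a tensor product is the pointwise product (chi_4 * chi_3)(C) = chi_4(C) * chi_3(C):
  {e}: (2)*(2), {r^1, r^4}: (-sqrt(5)/2 - 1/2)*(-1/2 + sqrt(5)/2), {r^2, r^3}: (-1/2 + sqrt(5)/2)*(-sqrt(5)/2 - 1/2), {s, sr, ..., sr^4}: (0)*(0)
so (chi_4 * chi_3) takes values
  {e} -> 4, {r^1, r^4} -> -1, {r^2, r^3} -> -1, {s, sr, ..., sr^4} -> 0.
Now take the inner product of this character with each irreducible chi from the table, <chi_4*chi_3, chi> = (1/10) sum_C |C| (chi_4*chi_3)(C) conj(chi(C)):
  <chi_4*chi_3, chi_1> = (1/10)[1*(4)*conj(1) + 2*(-1)*conj(1) + 2*(-1)*conj(1) + 5*(0)*conj(1)]
      = (1/10)[(4) + (-2) + (-2) + (0)] = 0/10 = 0
  <chi_4*chi_3, chi_2> = (1/10)[1*(4)*conj(1) + 2*(-1)*conj(1) + 2*(-1)*conj(1) + 5*(0)*conj(-1)]
      = (1/10)[(4) + (-2) + (-2) + (0)] = 0/10 = 0
  <chi_4*chi_3, chi_3> = (1/10)[1*(4)*conj(2) + 2*(-1)*conj(-1/2 + sqrt(5)/2) + 2*(-1)*conj(-sqrt(5)/2 - 1/2) + 5*(0)*conj(0)]
      = (1/10)[(8) + (1 - sqrt(5)) + (1 + sqrt(5)) + (0)] = 10/10 = 1
  <chi_4*chi_3, chi_4> = (1/10)[1*(4)*conj(2) + 2*(-1)*conj(-sqrt(5)/2 - 1/2) + 2*(-1)*conj(-1/2 + sqrt(5)/2) + 5*(0)*conj(0)]
      = (1/10)[(8) + (1 + sqrt(5)) + (1 - sqrt(5)) + (0)] = 10/10 = 1
Hence the multiplicities are chi_3: 1, chi_4: 1. Dimension check: dim(chi_4)*dim(chi_3) = 2*2 = 4 and sum (mult * dim) = 1*2 + 1*2 = 4.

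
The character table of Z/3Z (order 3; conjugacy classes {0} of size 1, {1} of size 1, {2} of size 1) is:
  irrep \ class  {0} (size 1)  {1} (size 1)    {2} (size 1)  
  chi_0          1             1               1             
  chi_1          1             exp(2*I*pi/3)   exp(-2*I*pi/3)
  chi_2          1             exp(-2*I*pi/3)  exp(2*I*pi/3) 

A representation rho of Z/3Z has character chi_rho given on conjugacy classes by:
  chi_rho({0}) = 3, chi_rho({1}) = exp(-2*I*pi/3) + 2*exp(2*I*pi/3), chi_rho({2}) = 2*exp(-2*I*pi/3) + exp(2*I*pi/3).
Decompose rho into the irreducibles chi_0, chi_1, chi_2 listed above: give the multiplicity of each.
Multiplicities: chi_0: 0, chi_1: 2, chi_2: 1.

Argument: Use <chi_rho, chi> = (1/|G|) sum_C |C| * chi_rho(C) * conj(chi(C)) with |G| = 3 for each irreducible chi in the table:
  <chi_rho, chi_0> = (1/3)[1*(3)*conj(1) + 1*(exp(-2*I*pi/3) + 2*exp(2*I*pi/3))*conj(1) + 1*(2*exp(-2*I*pi/3) + exp(2*I*pi/3))*conj(1)]
      = (1/3)[(3) + (exp(-2*I*pi/3) + 2*exp(2*I*pi/3)) + (2*exp(-2*I*pi/3) + exp(2*I*pi/3))] = 0/3 = 0
  <chi_rho, chi_1> = (1/3)[1*(3)*conj(1) + 1*(exp(-2*I*pi/3) + 2*exp(2*I*pi/3))*conj(exp(2*I*pi/3)) + 1*(2*exp(-2*I*pi/3) + exp(2*I*pi/3))*conj(exp(-2*I*pi/3))]
      = (1/3)[(3) + (2 + exp(2*I*pi/3)) + (2 + exp(-2*I*pi/3))] = 6/3 = 2
  <chi_rho, chi_2> = (1/3)[1*(3)*conj(1) + 1*(exp(-2*I*pi/3) + 2*exp(2*I*pi/3))*conj(exp(-2*I*pi/3)) + 1*(2*exp(-2*I*pi/3) + exp(2*I*pi/3))*conj(exp(2*I*pi/3))]
      = (1/3)[(3) + (1 + 2*exp(-2*I*pi/3)) + (1 + 2*exp(2*I*pi/3))] = 3/3 = 1
(Exp terms are combined using exp(i*s)*conj(exp(i*t)) = exp(i*(s-t)), and sums of them are collapsed using the identity that for every m > 1 the m distinct m-th roots of unity sum to 0, e.g. 1 + exp(2*I*pi/3) + exp(-2*I*pi/3) = 0.)
Dimension check: dim(rho) = sum (mult * dim) = 0*1 + 2*1 + 1*1 = 3 = chi_rho(e) = 3.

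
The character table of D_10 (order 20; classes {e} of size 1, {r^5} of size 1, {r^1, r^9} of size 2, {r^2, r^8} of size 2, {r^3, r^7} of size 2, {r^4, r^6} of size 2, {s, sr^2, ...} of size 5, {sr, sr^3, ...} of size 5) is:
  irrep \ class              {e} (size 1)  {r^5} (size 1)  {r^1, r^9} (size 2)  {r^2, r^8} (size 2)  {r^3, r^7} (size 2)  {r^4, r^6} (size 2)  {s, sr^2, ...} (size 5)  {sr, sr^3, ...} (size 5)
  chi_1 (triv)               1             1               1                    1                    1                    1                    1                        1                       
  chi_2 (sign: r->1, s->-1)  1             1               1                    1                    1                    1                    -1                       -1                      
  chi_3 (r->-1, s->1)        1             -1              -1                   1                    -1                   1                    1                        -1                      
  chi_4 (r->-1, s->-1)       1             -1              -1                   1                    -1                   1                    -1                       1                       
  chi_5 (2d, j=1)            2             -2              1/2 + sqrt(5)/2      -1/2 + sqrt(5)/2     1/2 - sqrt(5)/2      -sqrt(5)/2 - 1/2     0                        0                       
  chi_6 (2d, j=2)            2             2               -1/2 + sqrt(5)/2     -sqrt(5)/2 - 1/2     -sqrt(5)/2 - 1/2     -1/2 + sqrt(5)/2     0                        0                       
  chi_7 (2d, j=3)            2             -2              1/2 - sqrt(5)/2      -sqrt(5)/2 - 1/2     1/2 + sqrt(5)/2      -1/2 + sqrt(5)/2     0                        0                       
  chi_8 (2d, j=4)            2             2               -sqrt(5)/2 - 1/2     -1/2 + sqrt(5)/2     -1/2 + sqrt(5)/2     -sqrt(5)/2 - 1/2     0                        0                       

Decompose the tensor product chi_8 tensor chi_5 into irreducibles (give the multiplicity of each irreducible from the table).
chi_8 tensor chi_5 = chi_3 + chi_4 + chi_7 (all other irreducibles have multiplicity 0).

Justification: The character of a tensor product is the pointwise product (chi_8 * chi_5)(C) = chi_8(C) * chi_5(C):
  {e}: (2)*(2), {r^5}: (2)*(-2), {r^1, r^9}: (-sqrt(5)/2 - 1/2)*(1/2 + sqrt(5)/2), {r^2, r^8}: (-1/2 + sqrt(5)/2)*(-1/2 + sqrt(5)/2), {r^3, r^7}: (-1/2 + sqrt(5)/2)*(1/2 - sqrt(5)/2), {r^4, r^6}: (-sqrt(5)/2 - 1/2)*(-sqrt(5)/2 - 1/2), {s, sr^2, ...}: (0)*(0), {sr, sr^3, ...}: (0)*(0)
so (chi_8 * chi_5) takes values
  {e} -> 4, {r^5} -> -4, {r^1, r^9} -> -3/2 - sqrt(5)/2, {r^2, r^8} -> 3/2 - sqrt(5)/2, {r^3, r^7} -> -3/2 + sqrt(5)/2, {r^4, r^6} -> sqrt(5)/2 + 3/2, {s, sr^2, ...} -> 0, {sr, sr^3, ...} -> 0.
Now take the inner product of this character with each irreducible chi from the table, <chi_8*chi_5, chi> = (1/20) sum_C |C| (chi_8*chi_5)(C) conj(chi(C)):
  <chi_8*chi_5, chi_1> = (1/20)[1*(4)*conj(1) + 1*(-4)*conj(1) + 2*(-3/2 - sqrt(5)/2)*conj(1) + 2*(3/2 - sqrt(5)/2)*conj(1) + 2*(-3/2 + sqrt(5)/2)*conj(1) + 2*(sqrt(5)/2 + 3/2)*conj(1) + 5*(0)*conj(1) + 5*(0)*conj(1)]
      = (1/20)[(4) + (-4) + (-3 - sqrt(5)) + (3 - sqrt(5)) + (-3 + sqrt(5)) + (sqrt(5) + 3) + (0) + (0)] = 0/20 = 0
  <chi_8*chi_5, chi_2> = (1/20)[1*(4)*conj(1) + 1*(-4)*conj(1) + 2*(-3/2 - sqrt(5)/2)*conj(1) + 2*(3/2 - sqrt(5)/2)*conj(1) + 2*(-3/2 + sqrt(5)/2)*conj(1) + 2*(sqrt(5)/2 + 3/2)*conj(1) + 5*(0)*conj(-1) + 5*(0)*conj(-1)]
      = (1/20)[(4) + (-4) + (-3 - sqrt(5)) + (3 - sqrt(5)) + (-3 + sqrt(5)) + (sqrt(5) + 3) + (0) + (0)] = 0/20 = 0
  <chi_8*chi_5, chi_3> = (1/20)[1*(4)*conj(1) + 1*(-4)*conj(-1) + 2*(-3/2 - sqrt(5)/2)*conj(-1) + 2*(3/2 - sqrt(5)/2)*conj(1) + 2*(-3/2 + sqrt(5)/2)*conj(-1) + 2*(sqrt(5)/2 + 3/2)*conj(1) + 5*(0)*conj(1) + 5*(0)*conj(-1)]
      = (1/20)[(4) + (4) + (sqrt(5) + 3) + (3 - sqrt(5)) + (3 - sqrt(5)) + (sqrt(5) + 3) + (0) + (0)] = 20/20 = 1
  <chi_8*chi_5, chi_4> = (1/20)[1*(4)*conj(1) + 1*(-4)*conj(-1) + 2*(-3/2 - sqrt(5)/2)*conj(-1) + 2*(3/2 - sqrt(5)/2)*conj(1) + 2*(-3/2 + sqrt(5)/2)*conj(-1) + 2*(sqrt(5)/2 + 3/2)*conj(1) + 5*(0)*conj(-1) + 5*(0)*conj(1)]
      = (1/20)[(4) + (4) + (sqrt(5) + 3) + (3 - sqrt(5)) + (3 - sqrt(5)) + (sqrt(5) + 3) + (0) + (0)] = 20/20 = 1
  <chi_8*chi_5, chi_5> = (1/20)[1*(4)*conj(2) + 1*(-4)*conj(-2) + 2*(-3/2 - sqrt(5)/2)*conj(1/2 + sqrt(5)/2) + 2*(3/2 - sqrt(5)/2)*conj(-1/2 + sqrt(5)/2) + 2*(-3/2 + sqrt(5)/2)*conj(1/2 - sqrt(5)/2) + 2*(sqrt(5)/2 + 3/2)*conj(-sqrt(5)/2 - 1/2) + 5*(0)*conj(0) + 5*(0)*conj(0)]
      = (1/20)[(8) + (8) + (-2*sqrt(5) - 4) + (-4 + 2*sqrt(5)) + (-4 + 2*sqrt(5)) + (-2*sqrt(5) - 4) + (0) + (0)] = 0/20 = 0
  <chi_8*chi_5, chi_6> = (1/20)[1*(4)*conj(2) + 1*(-4)*conj(2) + 2*(-3/2 - sqrt(5)/2)*conj(-1/2 + sqrt(5)/2) + 2*(3/2 - sqrt(5)/2)*conj(-sqrt(5)/2 - 1/2) + 2*(-3/2 + sqrt(5)/2)*conj(-sqrt(5)/2 - 1/2) + 2*(sqrt(5)/2 + 3/2)*conj(-1/2 + sqrt(5)/2) + 5*(0)*conj(0) + 5*(0)*conj(0)]
      = (1/20)[(8) + (-8) + (-sqrt(5) - 1) + (1 - sqrt(5)) + (-1 + sqrt(5)) + (1 + sqrt(5)) + (0) + (0)] = 0/20 = 0
  <chi_8*chi_5, chi_7> = (1/20)[1*(4)*conj(2) + 1*(-4)*conj(-2) + 2*(-3/2 - sqrt(5)/2)*conj(1/2 - sqrt(5)/2) + 2*(3/2 - sqrt(5)/2)*conj(-sqrt(5)/2 - 1/2) + 2*(-3/2 + sqrt(5)/2)*conj(1/2 + sqrt(5)/2) + 2*(sqrt(5)/2 + 3/2)*conj(-1/2 + sqrt(5)/2) + 5*(0)*conj(0) + 5*(0)*conj(0)]
      = (1/20)[(8) + (8) + (1 + sqrt(5)) + (1 - sqrt(5)) + (1 - sqrt(5)) + (1 + sqrt(5)) + (0) + (0)] = 20/20 = 1
  <chi_8*chi_5, chi_8> = (1/20)[1*(4)*conj(2) + 1*(-4)*conj(2) + 2*(-3/2 - sqrt(5)/2)*conj(-sqrt(5)/2 - 1/2) + 2*(3/2 - sqrt(5)/2)*conj(-1/2 + sqrt(5)/2) + 2*(-3/2 + sqrt(5)/2)*conj(-1/2 + sqrt(5)/2) + 2*(sqrt(5)/2 + 3/2)*conj(-sqrt(5)/2 - 1/2) + 5*(0)*conj(0) + 5*(0)*conj(0)]
      = (1/20)[(8) + (-8) + (4 + 2*sqrt(5)) + (-4 + 2*sqrt(5)) + (4 - 2*sqrt(5)) + (-2*sqrt(5) - 4) + (0) + (0)] = 0/20 = 0
Hence the multiplicities are chi_3: 1, chi_4: 1, chi_7: 1. Dimension check: dim(chi_8)*dim(chi_5) = 2*2 = 4 and sum (mult * dim) = 1*1 + 1*1 + 1*2 = 4.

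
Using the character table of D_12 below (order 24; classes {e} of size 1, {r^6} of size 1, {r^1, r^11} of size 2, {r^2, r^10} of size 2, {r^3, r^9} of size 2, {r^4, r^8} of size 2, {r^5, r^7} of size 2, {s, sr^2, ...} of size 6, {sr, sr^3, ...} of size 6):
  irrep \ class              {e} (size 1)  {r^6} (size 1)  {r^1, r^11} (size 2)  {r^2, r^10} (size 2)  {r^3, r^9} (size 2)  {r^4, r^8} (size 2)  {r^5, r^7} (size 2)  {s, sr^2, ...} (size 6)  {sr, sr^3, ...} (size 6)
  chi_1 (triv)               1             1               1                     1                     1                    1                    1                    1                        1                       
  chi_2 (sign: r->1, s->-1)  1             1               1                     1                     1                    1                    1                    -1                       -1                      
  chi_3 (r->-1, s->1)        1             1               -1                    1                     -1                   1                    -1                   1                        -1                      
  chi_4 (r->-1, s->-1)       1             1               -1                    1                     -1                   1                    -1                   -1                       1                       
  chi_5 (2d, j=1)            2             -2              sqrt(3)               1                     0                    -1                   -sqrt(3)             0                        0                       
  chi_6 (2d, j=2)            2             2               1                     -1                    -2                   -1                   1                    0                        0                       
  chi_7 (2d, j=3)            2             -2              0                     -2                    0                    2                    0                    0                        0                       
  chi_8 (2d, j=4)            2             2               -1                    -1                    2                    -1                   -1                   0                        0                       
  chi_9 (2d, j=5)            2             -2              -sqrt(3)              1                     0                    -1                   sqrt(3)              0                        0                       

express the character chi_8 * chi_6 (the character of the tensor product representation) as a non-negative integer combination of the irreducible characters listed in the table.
chi_8 tensor chi_6 = chi_3 + chi_4 + chi_6 (all other irreducibles have multiplicity 0).

Proof sketch: The character of a tensor product is the pointwise product (chi_8 * chi_6)(C) = chi_8(C) * chi_6(C):
  {e}: (2)*(2), {r^6}: (2)*(2), {r^1, r^11}: (-1)*(1), {r^2, r^10}: (-1)*(-1), {r^3, r^9}: (2)*(-2), {r^4, r^8}: (-1)*(-1), {r^5, r^7}: (-1)*(1), {s, sr^2, ...}: (0)*(0), {sr, sr^3, ...}: (0)*(0)
so (chi_8 * chi_6) takes values
  {e} -> 4, {r^6} -> 4, {r^1, r^11} -> -1, {r^2, r^10} -> 1, {r^3, r^9} -> -4, {r^4, r^8} -> 1, {r^5, r^7} -> -1, {s, sr^2, ...} -> 0, {sr, sr^3, ...} -> 0.
Now take the inner product of this character with each irreducible chi from the table, <chi_8*chi_6, chi> = (1/24) sum_C |C| (chi_8*chi_6)(C) conj(chi(C)):
  <chi_8*chi_6, chi_1> = (1/24)[1*(4)*conj(1) + 1*(4)*conj(1) + 2*(-1)*conj(1) + 2*(1)*conj(1) + 2*(-4)*conj(1) + 2*(1)*conj(1) + 2*(-1)*conj(1) + 6*(0)*conj(1) + 6*(0)*conj(1)]
      = (1/24)[(4) + (4) + (-2) + (2) + (-8) + (2) + (-2) + (0) + (0)] = 0/24 = 0
  <chi_8*chi_6, chi_2> = (1/24)[1*(4)*conj(1) + 1*(4)*conj(1) + 2*(-1)*conj(1) + 2*(1)*conj(1) + 2*(-4)*conj(1) + 2*(1)*conj(1) + 2*(-1)*conj(1) + 6*(0)*conj(-1) + 6*(0)*conj(-1)]
      = (1/24)[(4) + (4) + (-2) + (2) + (-8) + (2) + (-2) + (0) + (0)] = 0/24 = 0
  <chi_8*chi_6, chi_3> = (1/24)[1*(4)*conj(1) + 1*(4)*conj(1) + 2*(-1)*conj(-1) + 2*(1)*conj(1) + 2*(-4)*conj(-1) + 2*(1)*conj(1) + 2*(-1)*conj(-1) + 6*(0)*conj(1) + 6*(0)*conj(-1)]
      = (1/24)[(4) + (4) + (2) + (2) + (8) + (2) + (2) + (0) + (0)] = 24/24 = 1
  <chi_8*chi_6, chi_4> = (1/24)[1*(4)*conj(1) + 1*(4)*conj(1) + 2*(-1)*conj(-1) + 2*(1)*conj(1) + 2*(-4)*conj(-1) + 2*(1)*conj(1) + 2*(-1)*conj(-1) + 6*(0)*conj(-1) + 6*(0)*conj(1)]
      = (1/24)[(4) + (4) + (2) + (2) + (8) + (2) + (2) + (0) + (0)] = 24/24 = 1
  <chi_8*chi_6, chi_5> = (1/24)[1*(4)*conj(2) + 1*(4)*conj(-2) + 2*(-1)*conj(sqrt(3)) + 2*(1)*conj(1) + 2*(-4)*conj(0) + 2*(1)*conj(-1) + 2*(-1)*conj(-sqrt(3)) + 6*(0)*conj(0) + 6*(0)*conj(0)]
      = (1/24)[(8) + (-8) + (-2*sqrt(3)) + (2) + (0) + (-2) + (2*sqrt(3)) + (0) + (0)] = 0/24 = 0
  <chi_8*chi_6, chi_6> = (1/24)[1*(4)*conj(2) + 1*(4)*conj(2) + 2*(-1)*conj(1) + 2*(1)*conj(-1) + 2*(-4)*conj(-2) + 2*(1)*conj(-1) + 2*(-1)*conj(1) + 6*(0)*conj(0) + 6*(0)*conj(0)]
      = (1/24)[(8) + (8) + (-2) + (-2) + (16) + (-2) + (-2) + (0) + (0)] = 24/24 = 1
  <chi_8*chi_6, chi_7> = (1/24)[1*(4)*conj(2) + 1*(4)*conj(-2) + 2*(-1)*conj(0) + 2*(1)*conj(-2) + 2*(-4)*conj(0) + 2*(1)*conj(2) + 2*(-1)*conj(0) + 6*(0)*conj(0) + 6*(0)*conj(0)]
      = (1/24)[(8) + (-8) + (0) + (-4) + (0) + (4) + (0) + (0) + (0)] = 0/24 = 0
  <chi_8*chi_6, chi_8> = (1/24)[1*(4)*conj(2) + 1*(4)*conj(2) + 2*(-1)*conj(-1) + 2*(1)*conj(-1) + 2*(-4)*conj(2) + 2*(1)*conj(-1) + 2*(-1)*conj(-1) + 6*(0)*conj(0) + 6*(0)*conj(0)]
      = (1/24)[(8) + (8) + (2) + (-2) + (-16) + (-2) + (2) + (0) + (0)] = 0/24 = 0
  <chi_8*chi_6, chi_9> = (1/24)[1*(4)*conj(2) + 1*(4)*conj(-2) + 2*(-1)*conj(-sqrt(3)) + 2*(1)*conj(1) + 2*(-4)*conj(0) + 2*(1)*conj(-1) + 2*(-1)*conj(sqrt(3)) + 6*(0)*conj(0) + 6*(0)*conj(0)]
      = (1/24)[(8) + (-8) + (2*sqrt(3)) + (2) + (0) + (-2) + (-2*sqrt(3)) + (0) + (0)] = 0/24 = 0
Hence the multiplicities are chi_3: 1, chi_4: 1, chi_6: 1. Dimension check: dim(chi_8)*dim(chi_6) = 2*2 = 4 and sum (mult * dim) = 1*1 + 1*1 + 1*2 = 4.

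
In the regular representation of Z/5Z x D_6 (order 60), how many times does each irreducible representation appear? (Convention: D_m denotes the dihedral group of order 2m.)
Each irreducible V_i of dimension d_i appears with multiplicity d_i, i.e. rho_reg = (direct sum over all irreducibles V_i) d_i V_i. The irreducible dimensions for Z/5Z x D_6 are 1, 1, 1, 1, 1, 1, 1, 1, 1, 1, 1, 1, 1, 1, 1, 1, 1, 1, 1, 1, 2, 2, 2, 2, 2, 2, 2, 2, 2, 2: 20 irreducibles of dimension 1, each with multiplicity 1; 10 irreducibles of dimension 2, each with multiplicity 2. Total dimension 20*1*1 + 10*2*2 = 60 = |G|.

Derivation: General theorem: in the regular representation of a finite group G, each irreducible appears with multiplicity equal to its dimension. Check: dim(rho_reg) = sum d_i^2 = 1 + 1 + 1 + 1 + 1 + 1 + 1 + 1 + 1 + 1 + 1 + 1 + 1 + 1 + 1 + 1 + 1 + 1 + 1 + 1 + 4 + 4 + 4 + 4 + 4 + 4 + 4 + 4 + 4 + 4 = 60 = |G|.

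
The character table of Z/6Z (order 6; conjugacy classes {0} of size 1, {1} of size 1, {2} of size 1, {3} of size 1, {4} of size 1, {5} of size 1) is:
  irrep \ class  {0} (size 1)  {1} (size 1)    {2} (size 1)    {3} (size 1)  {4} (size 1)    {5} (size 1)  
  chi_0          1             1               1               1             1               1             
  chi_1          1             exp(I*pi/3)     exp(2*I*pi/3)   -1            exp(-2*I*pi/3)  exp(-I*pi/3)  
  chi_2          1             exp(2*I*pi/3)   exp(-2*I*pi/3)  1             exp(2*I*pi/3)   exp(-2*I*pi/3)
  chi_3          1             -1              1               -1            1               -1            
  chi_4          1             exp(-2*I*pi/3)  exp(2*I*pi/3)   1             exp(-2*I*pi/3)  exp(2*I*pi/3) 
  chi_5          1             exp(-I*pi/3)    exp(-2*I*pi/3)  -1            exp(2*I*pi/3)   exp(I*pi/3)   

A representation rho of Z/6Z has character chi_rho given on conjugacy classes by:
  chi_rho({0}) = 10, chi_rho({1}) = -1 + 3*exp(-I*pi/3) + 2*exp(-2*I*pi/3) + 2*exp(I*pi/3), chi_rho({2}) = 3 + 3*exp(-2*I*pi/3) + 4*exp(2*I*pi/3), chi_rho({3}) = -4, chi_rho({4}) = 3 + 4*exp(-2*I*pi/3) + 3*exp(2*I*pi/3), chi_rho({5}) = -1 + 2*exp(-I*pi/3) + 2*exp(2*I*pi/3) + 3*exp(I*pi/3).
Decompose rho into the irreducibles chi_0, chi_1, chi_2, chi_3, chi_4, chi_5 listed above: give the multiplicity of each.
Multiplicities: chi_0: 1, chi_1: 2, chi_2: 0, chi_3: 2, chi_4: 2, chi_5: 3.

Solution. Use <chi_rho, chi> = (1/|G|) sum_C |C| * chi_rho(C) * conj(chi(C)) with |G| = 6 for each irreducible chi in the table:
  <chi_rho, chi_0> = (1/6)[1*(10)*conj(1) + 1*(-1 + 3*exp(-I*pi/3) + 2*exp(-2*I*pi/3) + 2*exp(I*pi/3))*conj(1) + 1*(3 + 3*exp(-2*I*pi/3) + 4*exp(2*I*pi/3))*conj(1) + 1*(-4)*conj(1) + 1*(3 + 4*exp(-2*I*pi/3) + 3*exp(2*I*pi/3))*conj(1) + 1*(-1 + 2*exp(-I*pi/3) + 2*exp(2*I*pi/3) + 3*exp(I*pi/3))*conj(1)]
      = (1/6)[(10) + (-1 + 3*exp(-I*pi/3) + 2*exp(-2*I*pi/3) + 2*exp(I*pi/3)) + (3 + 3*exp(-2*I*pi/3) + 4*exp(2*I*pi/3)) + (-4) + (3 + 4*exp(-2*I*pi/3) + 3*exp(2*I*pi/3)) + (-1 + 2*exp(-I*pi/3) + 2*exp(2*I*pi/3) + 3*exp(I*pi/3))] = 6/6 = 1
  <chi_rho, chi_1> = (1/6)[1*(10)*conj(1) + 1*(-1 + 3*exp(-I*pi/3) + 2*exp(-2*I*pi/3) + 2*exp(I*pi/3))*conj(exp(I*pi/3)) + 1*(3 + 3*exp(-2*I*pi/3) + 4*exp(2*I*pi/3))*conj(exp(2*I*pi/3)) + 1*(-4)*conj(-1) + 1*(3 + 4*exp(-2*I*pi/3) + 3*exp(2*I*pi/3))*conj(exp(-2*I*pi/3)) + 1*(-1 + 2*exp(-I*pi/3) + 2*exp(2*I*pi/3) + 3*exp(I*pi/3))*conj(exp(-I*pi/3))]
      = (1/6)[(10) + (3*exp(-2*I*pi/3) - exp(-I*pi/3)) + (1) + (4) + (1) + (-exp(I*pi/3) + 3*exp(2*I*pi/3))] = 12/6 = 2
  <chi_rho, chi_2> = (1/6)[1*(10)*conj(1) + 1*(-1 + 3*exp(-I*pi/3) + 2*exp(-2*I*pi/3) + 2*exp(I*pi/3))*conj(exp(2*I*pi/3)) + 1*(3 + 3*exp(-2*I*pi/3) + 4*exp(2*I*pi/3))*conj(exp(-2*I*pi/3)) + 1*(-4)*conj(1) + 1*(3 + 4*exp(-2*I*pi/3) + 3*exp(2*I*pi/3))*conj(exp(2*I*pi/3)) + 1*(-1 + 2*exp(-I*pi/3) + 2*exp(2*I*pi/3) + 3*exp(I*pi/3))*conj(exp(-2*I*pi/3))]
      = (1/6)[(10) + (-3 + 2*exp(-I*pi/3) - exp(-2*I*pi/3) + 2*exp(2*I*pi/3)) + (3 + 4*exp(-2*I*pi/3) + 3*exp(2*I*pi/3)) + (-4) + (3 + 3*exp(-2*I*pi/3) + 4*exp(2*I*pi/3)) + (-3 + 2*exp(-2*I*pi/3) - exp(2*I*pi/3) + 2*exp(I*pi/3))] = 0/6 = 0
  <chi_rho, chi_3> = (1/6)[1*(10)*conj(1) + 1*(-1 + 3*exp(-I*pi/3) + 2*exp(-2*I*pi/3) + 2*exp(I*pi/3))*conj(-1) + 1*(3 + 3*exp(-2*I*pi/3) + 4*exp(2*I*pi/3))*conj(1) + 1*(-4)*conj(-1) + 1*(3 + 4*exp(-2*I*pi/3) + 3*exp(2*I*pi/3))*conj(1) + 1*(-1 + 2*exp(-I*pi/3) + 2*exp(2*I*pi/3) + 3*exp(I*pi/3))*conj(-1)]
      = (1/6)[(10) + (1 - 2*exp(I*pi/3) - 2*exp(-2*I*pi/3) - 3*exp(-I*pi/3)) + (3 + 3*exp(-2*I*pi/3) + 4*exp(2*I*pi/3)) + (4) + (3 + 4*exp(-2*I*pi/3) + 3*exp(2*I*pi/3)) + (1 - 3*exp(I*pi/3) - 2*exp(2*I*pi/3) - 2*exp(-I*pi/3))] = 12/6 = 2
  <chi_rho, chi_4> = (1/6)[1*(10)*conj(1) + 1*(-1 + 3*exp(-I*pi/3) + 2*exp(-2*I*pi/3) + 2*exp(I*pi/3))*conj(exp(-2*I*pi/3)) + 1*(3 + 3*exp(-2*I*pi/3) + 4*exp(2*I*pi/3))*conj(exp(2*I*pi/3)) + 1*(-4)*conj(1) + 1*(3 + 4*exp(-2*I*pi/3) + 3*exp(2*I*pi/3))*conj(exp(-2*I*pi/3)) + 1*(-1 + 2*exp(-I*pi/3) + 2*exp(2*I*pi/3) + 3*exp(I*pi/3))*conj(exp(2*I*pi/3))]
      = (1/6)[(10) + (-exp(2*I*pi/3) + 3*exp(I*pi/3)) + (1) + (-4) + (1) + (3*exp(-I*pi/3) - exp(-2*I*pi/3))] = 12/6 = 2
  <chi_rho, chi_5> = (1/6)[1*(10)*conj(1) + 1*(-1 + 3*exp(-I*pi/3) + 2*exp(-2*I*pi/3) + 2*exp(I*pi/3))*conj(exp(-I*pi/3)) + 1*(3 + 3*exp(-2*I*pi/3) + 4*exp(2*I*pi/3))*conj(exp(-2*I*pi/3)) + 1*(-4)*conj(-1) + 1*(3 + 4*exp(-2*I*pi/3) + 3*exp(2*I*pi/3))*conj(exp(2*I*pi/3)) + 1*(-1 + 2*exp(-I*pi/3) + 2*exp(2*I*pi/3) + 3*exp(I*pi/3))*conj(exp(I*pi/3))]
      = (1/6)[(10) + (3 + 2*exp(-I*pi/3) - exp(I*pi/3) + 2*exp(2*I*pi/3)) + (3 + 4*exp(-2*I*pi/3) + 3*exp(2*I*pi/3)) + (4) + (3 + 3*exp(-2*I*pi/3) + 4*exp(2*I*pi/3)) + (3 + 2*exp(-2*I*pi/3) - exp(-I*pi/3) + 2*exp(I*pi/3))] = 18/6 = 3
(Exp terms are combined using exp(i*s)*conj(exp(i*t)) = exp(i*(s-t)), and sums of them are collapsed using the identity that for every m > 1 the m distinct m-th roots of unity sum to 0, e.g. 1 + exp(2*I*pi/3) + exp(-2*I*pi/3) = 0.)
Dimension check: dim(rho) = sum (mult * dim) = 1*1 + 2*1 + 0*1 + 2*1 + 2*1 + 3*1 = 10 = chi_rho(e) = 10.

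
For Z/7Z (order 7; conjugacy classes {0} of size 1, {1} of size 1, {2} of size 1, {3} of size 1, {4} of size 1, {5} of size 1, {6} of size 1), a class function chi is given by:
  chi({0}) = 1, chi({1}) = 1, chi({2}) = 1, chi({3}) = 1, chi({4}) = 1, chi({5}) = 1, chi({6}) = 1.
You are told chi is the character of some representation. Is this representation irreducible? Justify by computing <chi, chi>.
Irreducible: <chi, chi> = 1.

Justification: <chi, chi> = (1/|G|) sum_C |C| * |chi(C)|^2 = (1/7)[1*|1|^2 + 1*|1|^2 + 1*|1|^2 + 1*|1|^2 + 1*|1|^2 + 1*|1|^2 + 1*|1|^2]
  = (1/7)[(1) + (1) + (1) + (1) + (1) + (1) + (1)] = 7/7 = 1.
(Exp terms are combined using exp(i*s)*conj(exp(i*t)) = exp(i*(s-t)), and sums of them are collapsed using the identity that for every m > 1 the m distinct m-th roots of unity sum to 0, e.g. 1 + exp(2*I*pi/3) + exp(-2*I*pi/3) = 0.)
A character is irreducible iff <chi, chi> = 1, so this representation is irreducible.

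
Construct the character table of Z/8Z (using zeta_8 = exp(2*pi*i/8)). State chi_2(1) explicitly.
Character table of Z/8Z (irreps indexed chi_0,...,chi_7 with chi_k(m) = zeta_8^(k*m), zeta_8 = exp(2*pi*i/8)):
  irrep \ class  {0} (size 1)  {1} (size 1)    {2} (size 1)  {3} (size 1)    {4} (size 1)  {5} (size 1)    {6} (size 1)  {7} (size 1)  
  chi_0          1             1               1             1               1             1               1             1             
  chi_1          1             exp(I*pi/4)     I             exp(3*I*pi/4)   -1            exp(-3*I*pi/4)  -I            exp(-I*pi/4)  
  chi_2          1             I               -1            -I              1             I               -1            -I            
  chi_3          1             exp(3*I*pi/4)   -I            exp(I*pi/4)     -1            exp(-I*pi/4)    I             exp(-3*I*pi/4)
  chi_4          1             -1              1             -1              1             -1              1             -1            
  chi_5          1             exp(-3*I*pi/4)  I             exp(-I*pi/4)    -1            exp(I*pi/4)     -I            exp(3*I*pi/4) 
  chi_6          1             -I              -1            I               1             -I              -1            I             
  chi_7          1             exp(-I*pi/4)    -I            exp(-3*I*pi/4)  -1            exp(3*I*pi/4)   I             exp(I*pi/4)   

Spot check: chi_2(1) = zeta_8^(2*1) = zeta_8^2 = I.

Details: Z/8Z is abelian, so all 8 irreducible complex representations are 1-dimensional. They are given by chi_k(m) = zeta_8^(k*m) for k = 0,...,7. Row orthogonality: sum_m chi_k(m) conj(chi_l(m)) = 8 * [k = l].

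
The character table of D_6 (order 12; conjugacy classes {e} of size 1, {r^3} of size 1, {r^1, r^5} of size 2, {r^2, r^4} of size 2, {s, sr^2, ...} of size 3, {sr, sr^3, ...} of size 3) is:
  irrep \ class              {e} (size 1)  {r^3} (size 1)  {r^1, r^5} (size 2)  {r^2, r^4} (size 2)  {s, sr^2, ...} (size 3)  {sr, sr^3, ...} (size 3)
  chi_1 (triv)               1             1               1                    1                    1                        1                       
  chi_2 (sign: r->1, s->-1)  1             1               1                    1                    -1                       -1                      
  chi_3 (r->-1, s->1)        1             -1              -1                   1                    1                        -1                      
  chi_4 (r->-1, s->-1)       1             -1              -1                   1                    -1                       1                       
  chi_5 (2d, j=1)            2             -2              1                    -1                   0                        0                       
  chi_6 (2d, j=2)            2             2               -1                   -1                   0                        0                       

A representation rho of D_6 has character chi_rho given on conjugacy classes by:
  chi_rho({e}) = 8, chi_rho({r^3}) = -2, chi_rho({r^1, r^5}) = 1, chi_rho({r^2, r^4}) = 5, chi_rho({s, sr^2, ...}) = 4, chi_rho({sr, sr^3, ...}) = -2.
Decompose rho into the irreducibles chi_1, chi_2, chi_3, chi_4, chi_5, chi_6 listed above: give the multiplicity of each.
Multiplicities: chi_1: 2, chi_2: 1, chi_3: 3, chi_4: 0, chi_5: 1, chi_6: 0.

Details: Use <chi_rho, chi> = (1/|G|) sum_C |C| * chi_rho(C) * conj(chi(C)) with |G| = 12 for each irreducible chi in the table:
  <chi_rho, chi_1> = (1/12)[1*(8)*conj(1) + 1*(-2)*conj(1) + 2*(1)*conj(1) + 2*(5)*conj(1) + 3*(4)*conj(1) + 3*(-2)*conj(1)]
      = (1/12)[(8) + (-2) + (2) + (10) + (12) + (-6)] = 24/12 = 2
  <chi_rho, chi_2> = (1/12)[1*(8)*conj(1) + 1*(-2)*conj(1) + 2*(1)*conj(1) + 2*(5)*conj(1) + 3*(4)*conj(-1) + 3*(-2)*conj(-1)]
      = (1/12)[(8) + (-2) + (2) + (10) + (-12) + (6)] = 12/12 = 1
  <chi_rho, chi_3> = (1/12)[1*(8)*conj(1) + 1*(-2)*conj(-1) + 2*(1)*conj(-1) + 2*(5)*conj(1) + 3*(4)*conj(1) + 3*(-2)*conj(-1)]
      = (1/12)[(8) + (2) + (-2) + (10) + (12) + (6)] = 36/12 = 3
  <chi_rho, chi_4> = (1/12)[1*(8)*conj(1) + 1*(-2)*conj(-1) + 2*(1)*conj(-1) + 2*(5)*conj(1) + 3*(4)*conj(-1) + 3*(-2)*conj(1)]
      = (1/12)[(8) + (2) + (-2) + (10) + (-12) + (-6)] = 0/12 = 0
  <chi_rho, chi_5> = (1/12)[1*(8)*conj(2) + 1*(-2)*conj(-2) + 2*(1)*conj(1) + 2*(5)*conj(-1) + 3*(4)*conj(0) + 3*(-2)*conj(0)]
      = (1/12)[(16) + (4) + (2) + (-10) + (0) + (0)] = 12/12 = 1
  <chi_rho, chi_6> = (1/12)[1*(8)*conj(2) + 1*(-2)*conj(2) + 2*(1)*conj(-1) + 2*(5)*conj(-1) + 3*(4)*conj(0) + 3*(-2)*conj(0)]
      = (1/12)[(16) + (-4) + (-2) + (-10) + (0) + (0)] = 0/12 = 0
Dimension check: dim(rho) = sum (mult * dim) = 2*1 + 1*1 + 3*1 + 0*1 + 1*2 + 0*2 = 8 = chi_rho(e) = 8.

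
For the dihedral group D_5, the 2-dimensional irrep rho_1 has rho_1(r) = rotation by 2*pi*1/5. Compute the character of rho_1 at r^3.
chi_{rho_1}(r^3) = 2*cos(2*pi*1*3/5) = -sqrt(5)/2 - 1/2

Details: rho_1(r^3) is rotation by angle 2*pi*1*3/5, whose trace is 2*cos(2*pi*1*3/5) = -sqrt(5)/2 - 1/2.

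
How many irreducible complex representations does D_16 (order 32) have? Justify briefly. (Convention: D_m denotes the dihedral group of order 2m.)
11

Proof sketch: The number of irreducible complex representations of a finite group equals its number of conjugacy classes. D_16 has 11 conjugacy classes (n/2 + 3 for n even), so D_16 (order 32) has exactly 11 irreducible complex representations.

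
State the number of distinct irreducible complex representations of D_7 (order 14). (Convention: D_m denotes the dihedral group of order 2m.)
5

Working: The number of irreducible complex representations of a finite group equals its number of conjugacy classes. D_7 has 5 conjugacy classes ((n+3)/2 for n odd), so D_7 (order 14) has exactly 5 irreducible complex representations.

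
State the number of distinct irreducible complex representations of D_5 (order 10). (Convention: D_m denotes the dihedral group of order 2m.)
4

Working: The number of irreducible complex representations of a finite group equals its number of conjugacy classes. D_5 has 4 conjugacy classes ((n+3)/2 for n odd), so D_5 (order 10) has exactly 4 irreducible complex representations.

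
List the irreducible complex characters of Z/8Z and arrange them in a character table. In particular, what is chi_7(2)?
Character table of Z/8Z (irreps indexed chi_0,...,chi_7 with chi_k(m) = zeta_8^(k*m), zeta_8 = exp(2*pi*i/8)):
  irrep \ class  {0} (size 1)  {1} (size 1)    {2} (size 1)  {3} (size 1)    {4} (size 1)  {5} (size 1)    {6} (size 1)  {7} (size 1)  
  chi_0          1             1               1             1               1             1               1             1             
  chi_1          1             exp(I*pi/4)     I             exp(3*I*pi/4)   -1            exp(-3*I*pi/4)  -I            exp(-I*pi/4)  
  chi_2          1             I               -1            -I              1             I               -1            -I            
  chi_3          1             exp(3*I*pi/4)   -I            exp(I*pi/4)     -1            exp(-I*pi/4)    I             exp(-3*I*pi/4)
  chi_4          1             -1              1             -1              1             -1              1             -1            
  chi_5          1             exp(-3*I*pi/4)  I             exp(-I*pi/4)    -1            exp(I*pi/4)     -I            exp(3*I*pi/4) 
  chi_6          1             -I              -1            I               1             -I              -1            I             
  chi_7          1             exp(-I*pi/4)    -I            exp(-3*I*pi/4)  -1            exp(3*I*pi/4)   I             exp(I*pi/4)   

Spot check: chi_7(2) = zeta_8^(7*2) = zeta_8^14 = -I.

Reasoning: Z/8Z is abelian, so all 8 irreducible complex representations are 1-dimensional. They are given by chi_k(m) = zeta_8^(k*m) for k = 0,...,7. Row orthogonality: sum_m chi_k(m) conj(chi_l(m)) = 8 * [k = l].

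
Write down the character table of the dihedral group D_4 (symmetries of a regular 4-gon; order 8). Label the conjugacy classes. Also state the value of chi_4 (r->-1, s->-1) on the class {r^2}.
Conjugacy classes: {e} of size 1, {r^2} of size 1, {r^1, r^3} of size 2, {s, sr^2, ...} of size 2, {sr, sr^3, ...} of size 2.
Character table:
  irrep \ class              {e} (size 1)  {r^2} (size 1)  {r^1, r^3} (size 2)  {s, sr^2, ...} (size 2)  {sr, sr^3, ...} (size 2)
  chi_1 (triv)               1             1               1                    1                        1                       
  chi_2 (sign: r->1, s->-1)  1             1               1                    -1                       -1                      
  chi_3 (r->-1, s->1)        1             1               -1                   1                        -1                      
  chi_4 (r->-1, s->-1)       1             1               -1                   -1                       1                       
  chi_5 (2d, j=1)            2             -2              0                    0                        0                       

Spot check: chi_4 (r->-1, s->-1) on {r^2} = 1.

Explanation: D_4 has order 2*4 = 8 with 5 conjugacy classes, hence 5 irreducibles. Sum of squared dims 1 + 1 + 1 + 1 + 4 = 8 = |G|. Linear characters come from the abelianisation; the 2-dimensional irreps have character r^k -> 2*cos(2*pi*j*k/4), reflections -> 0.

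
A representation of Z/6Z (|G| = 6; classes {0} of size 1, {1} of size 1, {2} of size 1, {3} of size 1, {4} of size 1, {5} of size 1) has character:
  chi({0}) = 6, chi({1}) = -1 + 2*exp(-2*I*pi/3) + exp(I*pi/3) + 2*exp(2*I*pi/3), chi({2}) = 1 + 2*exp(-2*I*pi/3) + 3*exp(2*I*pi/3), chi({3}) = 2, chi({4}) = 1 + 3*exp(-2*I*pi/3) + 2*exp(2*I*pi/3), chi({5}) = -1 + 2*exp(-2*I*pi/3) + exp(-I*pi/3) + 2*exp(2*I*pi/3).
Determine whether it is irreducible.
Not irreducible (reducible): <chi, chi> = 10 > 1.

Explanation: <chi, chi> = (1/|G|) sum_C |C| * |chi(C)|^2 = (1/6)[1*|6|^2 + 1*|-1 + 2*exp(-2*I*pi/3) + exp(I*pi/3) + 2*exp(2*I*pi/3)|^2 + 1*|1 + 2*exp(-2*I*pi/3) + 3*exp(2*I*pi/3)|^2 + 1*|2|^2 + 1*|1 + 3*exp(-2*I*pi/3) + 2*exp(2*I*pi/3)|^2 + 1*|-1 + 2*exp(-2*I*pi/3) + exp(-I*pi/3) + 2*exp(2*I*pi/3)|^2]
  = (1/6)[(36) + (7) + (3) + (4) + (3) + (7)] = 60/6 = 10.
(Exp terms are combined using exp(i*s)*conj(exp(i*t)) = exp(i*(s-t)), and sums of them are collapsed using the identity that for every m > 1 the m distinct m-th roots of unity sum to 0, e.g. 1 + exp(2*I*pi/3) + exp(-2*I*pi/3) = 0.)
A character is irreducible iff <chi, chi> = 1, so this representation is reducible.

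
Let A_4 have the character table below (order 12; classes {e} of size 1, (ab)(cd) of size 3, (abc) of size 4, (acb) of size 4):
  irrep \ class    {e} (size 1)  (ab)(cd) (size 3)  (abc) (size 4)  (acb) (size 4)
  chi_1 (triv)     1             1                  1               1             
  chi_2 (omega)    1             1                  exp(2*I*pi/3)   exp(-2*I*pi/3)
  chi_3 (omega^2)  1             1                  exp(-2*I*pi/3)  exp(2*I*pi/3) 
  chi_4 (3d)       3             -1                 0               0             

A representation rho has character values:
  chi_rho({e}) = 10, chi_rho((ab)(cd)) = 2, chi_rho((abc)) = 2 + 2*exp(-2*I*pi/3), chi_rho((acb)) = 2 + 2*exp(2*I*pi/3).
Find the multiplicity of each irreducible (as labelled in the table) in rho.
Multiplicities: chi_1: 2, chi_2: 0, chi_3: 2, chi_4: 2.

Solution. Use <chi_rho, chi> = (1/|G|) sum_C |C| * chi_rho(C) * conj(chi(C)) with |G| = 12 for each irreducible chi in the table:
  <chi_rho, chi_1> = (1/12)[1*(10)*conj(1) + 3*(2)*conj(1) + 4*(2 + 2*exp(-2*I*pi/3))*conj(1) + 4*(2 + 2*exp(2*I*pi/3))*conj(1)]
      = (1/12)[(10) + (6) + (8 + 8*exp(-2*I*pi/3)) + (8 + 8*exp(2*I*pi/3))] = 24/12 = 2
  <chi_rho, chi_2> = (1/12)[1*(10)*conj(1) + 3*(2)*conj(1) + 4*(2 + 2*exp(-2*I*pi/3))*conj(exp(2*I*pi/3)) + 4*(2 + 2*exp(2*I*pi/3))*conj(exp(-2*I*pi/3))]
      = (1/12)[(10) + (6) + (-8) + (-8)] = 0/12 = 0
  <chi_rho, chi_3> = (1/12)[1*(10)*conj(1) + 3*(2)*conj(1) + 4*(2 + 2*exp(-2*I*pi/3))*conj(exp(-2*I*pi/3)) + 4*(2 + 2*exp(2*I*pi/3))*conj(exp(2*I*pi/3))]
      = (1/12)[(10) + (6) + (8 + 8*exp(2*I*pi/3)) + (8 + 8*exp(-2*I*pi/3))] = 24/12 = 2
  <chi_rho, chi_4> = (1/12)[1*(10)*conj(3) + 3*(2)*conj(-1) + 4*(2 + 2*exp(-2*I*pi/3))*conj(0) + 4*(2 + 2*exp(2*I*pi/3))*conj(0)]
      = (1/12)[(30) + (-6) + (0) + (0)] = 24/12 = 2
(Exp terms are combined using exp(i*s)*conj(exp(i*t)) = exp(i*(s-t)), and sums of them are collapsed using the identity that for every m > 1 the m distinct m-th roots of unity sum to 0, e.g. 1 + exp(2*I*pi/3) + exp(-2*I*pi/3) = 0.)
Dimension check: dim(rho) = sum (mult * dim) = 2*1 + 0*1 + 2*1 + 2*3 = 10 = chi_rho(e) = 10.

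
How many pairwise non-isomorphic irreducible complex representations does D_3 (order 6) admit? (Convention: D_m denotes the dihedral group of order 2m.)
3

Solution. The number of irreducible complex representations of a finite group equals its number of conjugacy classes. D_3 has 3 conjugacy classes ((n+3)/2 for n odd), so D_3 (order 6) has exactly 3 irreducible complex representations.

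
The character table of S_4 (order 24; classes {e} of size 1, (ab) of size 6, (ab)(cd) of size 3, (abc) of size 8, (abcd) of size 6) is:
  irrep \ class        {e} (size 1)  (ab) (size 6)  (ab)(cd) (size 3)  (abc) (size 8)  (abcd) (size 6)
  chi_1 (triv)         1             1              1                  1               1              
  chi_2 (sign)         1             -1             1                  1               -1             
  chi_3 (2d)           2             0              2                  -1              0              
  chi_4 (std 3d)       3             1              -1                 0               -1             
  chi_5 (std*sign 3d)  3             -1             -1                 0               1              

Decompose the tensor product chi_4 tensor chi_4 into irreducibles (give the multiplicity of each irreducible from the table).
chi_4 tensor chi_4 = chi_1 + chi_3 + chi_4 + chi_5 (all other irreducibles have multiplicity 0).

Details: The character of a tensor product is the pointwise product (chi_4 * chi_4)(C) = chi_4(C) * chi_4(C):
  {e}: (3)*(3), (ab): (1)*(1), (ab)(cd): (-1)*(-1), (abc): (0)*(0), (abcd): (-1)*(-1)
so (chi_4 * chi_4) takes values
  {e} -> 9, (ab) -> 1, (ab)(cd) -> 1, (abc) -> 0, (abcd) -> 1.
Now take the inner product of this character with each irreducible chi from the table, <chi_4*chi_4, chi> = (1/24) sum_C |C| (chi_4*chi_4)(C) conj(chi(C)):
  <chi_4*chi_4, chi_1> = (1/24)[1*(9)*conj(1) + 6*(1)*conj(1) + 3*(1)*conj(1) + 8*(0)*conj(1) + 6*(1)*conj(1)]
      = (1/24)[(9) + (6) + (3) + (0) + (6)] = 24/24 = 1
  <chi_4*chi_4, chi_2> = (1/24)[1*(9)*conj(1) + 6*(1)*conj(-1) + 3*(1)*conj(1) + 8*(0)*conj(1) + 6*(1)*conj(-1)]
      = (1/24)[(9) + (-6) + (3) + (0) + (-6)] = 0/24 = 0
  <chi_4*chi_4, chi_3> = (1/24)[1*(9)*conj(2) + 6*(1)*conj(0) + 3*(1)*conj(2) + 8*(0)*conj(-1) + 6*(1)*conj(0)]
      = (1/24)[(18) + (0) + (6) + (0) + (0)] = 24/24 = 1
  <chi_4*chi_4, chi_4> = (1/24)[1*(9)*conj(3) + 6*(1)*conj(1) + 3*(1)*conj(-1) + 8*(0)*conj(0) + 6*(1)*conj(-1)]
      = (1/24)[(27) + (6) + (-3) + (0) + (-6)] = 24/24 = 1
  <chi_4*chi_4, chi_5> = (1/24)[1*(9)*conj(3) + 6*(1)*conj(-1) + 3*(1)*conj(-1) + 8*(0)*conj(0) + 6*(1)*conj(1)]
      = (1/24)[(27) + (-6) + (-3) + (0) + (6)] = 24/24 = 1
Hence the multiplicities are chi_1: 1, chi_3: 1, chi_4: 1, chi_5: 1. Dimension check: dim(chi_4)*dim(chi_4) = 3*3 = 9 and sum (mult * dim) = 1*1 + 1*2 + 1*3 + 1*3 = 9.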